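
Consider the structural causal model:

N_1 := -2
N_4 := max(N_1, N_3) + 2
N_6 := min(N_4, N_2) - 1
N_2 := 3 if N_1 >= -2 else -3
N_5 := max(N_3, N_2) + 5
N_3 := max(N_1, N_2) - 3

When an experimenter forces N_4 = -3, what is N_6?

-4

Under do(N_4=-3), the mechanism N_4 := max(N_1, N_3) + 2 is discarded; N_4 is fixed at -3.
N_2 = 3 if N_1 >= -2 else -3  [with N_1=-2]  = 3
N_6 = min(N_4, N_2) - 1  [with N_4=-3, N_2=3]  = -4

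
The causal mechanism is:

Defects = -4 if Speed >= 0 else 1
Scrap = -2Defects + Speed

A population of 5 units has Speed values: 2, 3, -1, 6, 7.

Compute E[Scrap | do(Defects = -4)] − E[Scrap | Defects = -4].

Under do(Defects=-4), Defects's equation is replaced by Defects=-4 for every unit. Per-unit Scrap: 10, 11, 7, 14, 15. Mean = 11.4.
Observing Defects=-4 restricts to units where Defects's equation naturally yields -4: Speed ∈ {2, 3, 6, 7}. In that subpopulation Scrap = 10, 11, 14, 15, mean 12.5.
Difference = 11.4 − 12.5 = -1.1.

-1.1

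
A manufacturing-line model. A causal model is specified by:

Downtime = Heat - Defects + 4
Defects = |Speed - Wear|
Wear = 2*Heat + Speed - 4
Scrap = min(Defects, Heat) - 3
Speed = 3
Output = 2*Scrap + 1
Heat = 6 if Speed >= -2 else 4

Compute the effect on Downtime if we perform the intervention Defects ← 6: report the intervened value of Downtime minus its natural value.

The intervention breaks the incoming arrows to Defects: Defects = |Speed - Wear| no longer applies, and Defects = 6.
Heat = 6 if Speed >= -2 else 4  [with Speed=3]  = 6
Downtime = Heat - Defects + 4  [with Heat=6, Defects=6]  = 4
Without intervention: Heat = 6 if Speed >= -2 else 4  [with Speed=3]  = 6; Wear = 2*Heat + Speed - 4  [with Heat=6, Speed=3]  = 11; Defects = |Speed - Wear|  [with Speed=3, Wear=11]  = 8; Downtime = Heat - Defects + 4  [with Heat=6, Defects=8]  = 2.
Change = 4 − 2 = 2.

2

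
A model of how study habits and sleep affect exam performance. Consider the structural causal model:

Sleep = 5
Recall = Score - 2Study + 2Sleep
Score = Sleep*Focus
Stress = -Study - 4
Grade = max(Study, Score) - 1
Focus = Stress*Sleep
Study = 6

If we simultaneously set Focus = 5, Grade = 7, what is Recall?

23

The joint intervention fixes Focus = 5, Grade = 7, removing each variable's own equation.
Score = Sleep*Focus  [with Sleep=5, Focus=5]  = 25
Recall = Score - 2Study + 2Sleep  [with Score=25, Study=6, Sleep=5]  = 23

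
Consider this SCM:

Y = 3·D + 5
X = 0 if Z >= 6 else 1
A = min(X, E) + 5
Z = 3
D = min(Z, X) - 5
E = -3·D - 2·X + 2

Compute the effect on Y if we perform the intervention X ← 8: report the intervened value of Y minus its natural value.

Under do(X=8), the mechanism X = 0 if Z >= 6 else 1 is discarded; X is fixed at 8.
D = min(Z, X) - 5  [with Z=3, X=8]  = -2
Y = 3·D + 5  [with D=-2]  = -1
Without intervention: X = 0 if Z >= 6 else 1  [with Z=3]  = 1; D = min(Z, X) - 5  [with Z=3, X=1]  = -4; Y = 3·D + 5  [with D=-4]  = -7.
Change = -1 − (-7) = 6.

6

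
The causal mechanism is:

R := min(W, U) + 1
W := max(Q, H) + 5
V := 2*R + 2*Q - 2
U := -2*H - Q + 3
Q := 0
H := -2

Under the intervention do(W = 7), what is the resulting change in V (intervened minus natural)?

Under do(W=7), the mechanism W := max(Q, H) + 5 is discarded; W is fixed at 7.
U = -2*H - Q + 3  [with H=-2, Q=0]  = 7
R = min(W, U) + 1  [with W=7, U=7]  = 8
V = 2*R + 2*Q - 2  [with R=8, Q=0]  = 14
Without intervention: U = -2*H - Q + 3  [with H=-2, Q=0]  = 7; W = max(Q, H) + 5  [with Q=0, H=-2]  = 5; R = min(W, U) + 1  [with W=5, U=7]  = 6; V = 2*R + 2*Q - 2  [with R=6, Q=0]  = 10.
Change = 14 − 10 = 4.

4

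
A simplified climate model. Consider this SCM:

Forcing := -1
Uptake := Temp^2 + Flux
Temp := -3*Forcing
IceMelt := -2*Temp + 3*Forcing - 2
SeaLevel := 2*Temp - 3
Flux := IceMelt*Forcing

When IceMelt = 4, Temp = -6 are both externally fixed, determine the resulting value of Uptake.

Setting IceMelt = 4, Temp = -6 by intervention discards those variables' equations.
Flux = IceMelt*Forcing  [with IceMelt=4, Forcing=-1]  = -4
Uptake = Temp^2 + Flux  [with Temp=-6, Flux=-4]  = 32

32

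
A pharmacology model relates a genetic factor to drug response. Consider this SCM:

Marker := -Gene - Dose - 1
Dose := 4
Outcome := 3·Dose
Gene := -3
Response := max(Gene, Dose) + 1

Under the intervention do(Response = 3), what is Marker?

-2

Under do(Response=3), the mechanism Response := max(Gene, Dose) + 1 is discarded; Response is fixed at 3.
Since Marker is not a descendant of the intervened variable, it is unaffected.
Marker = -Gene - Dose - 1  [with Gene=-3, Dose=4]  = -2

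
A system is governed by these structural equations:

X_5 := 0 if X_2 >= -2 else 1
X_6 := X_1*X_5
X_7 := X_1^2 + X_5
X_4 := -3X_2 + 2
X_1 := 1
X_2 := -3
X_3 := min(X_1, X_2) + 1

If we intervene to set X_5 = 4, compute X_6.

The intervention breaks the incoming arrows to X_5: X_5 := 0 if X_2 >= -2 else 1 no longer applies, and X_5 = 4.
X_6 = X_1*X_5  [with X_1=1, X_5=4]  = 4

4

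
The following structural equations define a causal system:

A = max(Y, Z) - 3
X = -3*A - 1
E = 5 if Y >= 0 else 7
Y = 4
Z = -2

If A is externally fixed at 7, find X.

-22

The intervention breaks the incoming arrows to A: A = max(Y, Z) - 3 no longer applies, and A = 7.
X = -3*A - 1  [with A=7]  = -22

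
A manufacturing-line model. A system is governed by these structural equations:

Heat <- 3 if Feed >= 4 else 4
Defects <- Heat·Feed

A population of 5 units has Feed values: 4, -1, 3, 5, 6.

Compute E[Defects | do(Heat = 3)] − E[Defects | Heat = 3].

Under do(Heat=3), Heat's equation is replaced by Heat=3 for every unit. Per-unit Defects: 12, -3, 9, 15, 18. Mean = 10.2.
E[Defects|Heat=3] averages over only the 3 units with Heat=3 (Feed = 4, 5, 6): Defects = 12, 15, 18, mean 15.
Difference = 10.2 − 15 = -4.8.

-4.8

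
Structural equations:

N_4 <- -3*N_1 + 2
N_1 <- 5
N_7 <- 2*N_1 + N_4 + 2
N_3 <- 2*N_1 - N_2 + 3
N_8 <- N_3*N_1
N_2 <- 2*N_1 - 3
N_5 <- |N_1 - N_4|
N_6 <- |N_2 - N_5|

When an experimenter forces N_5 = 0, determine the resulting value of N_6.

7

The intervention breaks the incoming arrows to N_5: N_5 <- |N_1 - N_4| no longer applies, and N_5 = 0.
N_2 = 2*N_1 - 3  [with N_1=5]  = 7
N_6 = |N_2 - N_5|  [with N_2=7, N_5=0]  = 7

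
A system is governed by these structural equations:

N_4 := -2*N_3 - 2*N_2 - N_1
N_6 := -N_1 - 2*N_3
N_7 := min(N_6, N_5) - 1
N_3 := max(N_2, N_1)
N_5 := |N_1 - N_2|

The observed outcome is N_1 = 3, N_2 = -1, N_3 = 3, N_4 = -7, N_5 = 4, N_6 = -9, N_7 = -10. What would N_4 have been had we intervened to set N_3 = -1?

1

The intervention breaks the incoming arrows to N_3: N_3 := max(N_2, N_1) no longer applies, and N_3 = -1.
N_4 = -2*N_3 - 2*N_2 - N_1  [with N_3=-1, N_2=-1, N_1=3]  = 1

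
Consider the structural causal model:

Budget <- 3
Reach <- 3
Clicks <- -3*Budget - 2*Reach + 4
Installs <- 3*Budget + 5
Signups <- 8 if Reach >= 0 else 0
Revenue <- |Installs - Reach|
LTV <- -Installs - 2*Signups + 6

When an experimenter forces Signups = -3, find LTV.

Under do(Signups=-3), the mechanism Signups <- 8 if Reach >= 0 else 0 is discarded; Signups is fixed at -3.
Installs = 3*Budget + 5  [with Budget=3]  = 14
LTV = -Installs - 2*Signups + 6  [with Installs=14, Signups=-3]  = -2

-2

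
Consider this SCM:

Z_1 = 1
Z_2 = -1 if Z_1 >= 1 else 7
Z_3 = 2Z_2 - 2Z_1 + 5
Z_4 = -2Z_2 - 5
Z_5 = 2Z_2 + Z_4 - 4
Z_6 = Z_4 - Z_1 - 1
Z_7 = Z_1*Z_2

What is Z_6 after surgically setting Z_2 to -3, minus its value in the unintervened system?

4

Under do(Z_2=-3), the mechanism Z_2 = -1 if Z_1 >= 1 else 7 is discarded; Z_2 is fixed at -3.
Z_4 = -2Z_2 - 5  [with Z_2=-3]  = 1
Z_6 = Z_4 - Z_1 - 1  [with Z_4=1, Z_1=1]  = -1
Without intervention: Z_2 = -1 if Z_1 >= 1 else 7  [with Z_1=1]  = -1; Z_4 = -2Z_2 - 5  [with Z_2=-1]  = -3; Z_6 = Z_4 - Z_1 - 1  [with Z_4=-3, Z_1=1]  = -5.
Change = -1 − (-5) = 4.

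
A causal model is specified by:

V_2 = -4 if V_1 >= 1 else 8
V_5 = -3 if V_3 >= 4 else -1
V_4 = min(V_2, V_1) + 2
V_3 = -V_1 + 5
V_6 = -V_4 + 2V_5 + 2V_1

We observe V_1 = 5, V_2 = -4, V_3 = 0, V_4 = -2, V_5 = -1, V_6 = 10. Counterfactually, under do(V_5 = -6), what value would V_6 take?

The intervention breaks the incoming arrows to V_5: V_5 = -3 if V_3 >= 4 else -1 no longer applies, and V_5 = -6.
V_2 = -4 if V_1 >= 1 else 8  [with V_1=5]  = -4
V_4 = min(V_2, V_1) + 2  [with V_2=-4, V_1=5]  = -2
V_6 = -V_4 + 2V_5 + 2V_1  [with V_4=-2, V_5=-6, V_1=5]  = 0

0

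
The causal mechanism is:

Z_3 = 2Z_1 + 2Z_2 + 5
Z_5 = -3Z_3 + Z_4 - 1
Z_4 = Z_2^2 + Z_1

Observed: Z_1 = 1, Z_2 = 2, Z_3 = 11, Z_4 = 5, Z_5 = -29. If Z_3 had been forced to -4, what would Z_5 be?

do(Z_3=-4) replaces the equation Z_3 = 2Z_1 + 2Z_2 + 5 with the constant Z_3 = -4.
Z_4 = Z_2^2 + Z_1  [with Z_2=2, Z_1=1]  = 5
Z_5 = -3Z_3 + Z_4 - 1  [with Z_3=-4, Z_4=5]  = 16

16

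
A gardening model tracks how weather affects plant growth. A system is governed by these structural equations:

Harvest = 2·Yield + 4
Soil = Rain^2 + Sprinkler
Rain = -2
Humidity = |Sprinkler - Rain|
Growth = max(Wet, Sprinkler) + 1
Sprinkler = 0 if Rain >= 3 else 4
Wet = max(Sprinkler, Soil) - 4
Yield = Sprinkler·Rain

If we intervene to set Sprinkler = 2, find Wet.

2

Under do(Sprinkler=2), the mechanism Sprinkler = 0 if Rain >= 3 else 4 is discarded; Sprinkler is fixed at 2.
Soil = Rain^2 + Sprinkler  [with Rain=-2, Sprinkler=2]  = 6
Wet = max(Sprinkler, Soil) - 4  [with Sprinkler=2, Soil=6]  = 2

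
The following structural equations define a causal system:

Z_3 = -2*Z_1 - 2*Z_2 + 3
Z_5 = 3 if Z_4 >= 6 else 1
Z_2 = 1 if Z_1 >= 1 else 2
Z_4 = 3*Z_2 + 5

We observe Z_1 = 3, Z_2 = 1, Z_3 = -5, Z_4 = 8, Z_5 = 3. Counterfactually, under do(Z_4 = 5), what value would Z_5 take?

1

Intervening sets Z_4 = 5 and removes its equation (Z_4 = 3*Z_2 + 5).
Z_5 = 3 if Z_4 >= 6 else 1  [with Z_4=5]  = 1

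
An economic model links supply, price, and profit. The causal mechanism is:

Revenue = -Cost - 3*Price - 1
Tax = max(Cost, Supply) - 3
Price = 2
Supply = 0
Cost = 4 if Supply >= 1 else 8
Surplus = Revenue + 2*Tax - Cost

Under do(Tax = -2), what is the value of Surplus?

-27

The intervention breaks the incoming arrows to Tax: Tax = max(Cost, Supply) - 3 no longer applies, and Tax = -2.
Cost = 4 if Supply >= 1 else 8  [with Supply=0]  = 8
Revenue = -Cost - 3*Price - 1  [with Cost=8, Price=2]  = -15
Surplus = Revenue + 2*Tax - Cost  [with Revenue=-15, Tax=-2, Cost=8]  = -27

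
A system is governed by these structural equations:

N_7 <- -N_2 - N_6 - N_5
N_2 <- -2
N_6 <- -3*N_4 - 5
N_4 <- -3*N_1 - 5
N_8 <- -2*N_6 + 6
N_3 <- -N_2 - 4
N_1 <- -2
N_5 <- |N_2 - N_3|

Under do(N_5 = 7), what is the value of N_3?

-2

do(N_5=7) replaces the equation N_5 <- |N_2 - N_3| with the constant N_5 = 7.
N_3 is not downstream of the intervention, so its value is determined by the original equations.
N_3 = -N_2 - 4  [with N_2=-2]  = -2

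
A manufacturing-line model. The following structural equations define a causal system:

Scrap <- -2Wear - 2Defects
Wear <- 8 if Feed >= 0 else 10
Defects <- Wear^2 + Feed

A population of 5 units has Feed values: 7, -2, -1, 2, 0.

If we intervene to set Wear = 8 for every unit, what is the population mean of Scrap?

The intervention sets Wear=8 in all 5 units regardless of Feed. Recomputing Scrap per unit gives -158, -140, -142, -148, -144; average -146.4.

-146.4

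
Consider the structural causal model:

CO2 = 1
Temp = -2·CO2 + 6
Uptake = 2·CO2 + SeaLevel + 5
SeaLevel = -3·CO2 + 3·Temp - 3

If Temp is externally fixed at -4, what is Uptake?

Under do(Temp=-4), the mechanism Temp = -2·CO2 + 6 is discarded; Temp is fixed at -4.
SeaLevel = -3·CO2 + 3·Temp - 3  [with CO2=1, Temp=-4]  = -18
Uptake = 2·CO2 + SeaLevel + 5  [with CO2=1, SeaLevel=-18]  = -11

-11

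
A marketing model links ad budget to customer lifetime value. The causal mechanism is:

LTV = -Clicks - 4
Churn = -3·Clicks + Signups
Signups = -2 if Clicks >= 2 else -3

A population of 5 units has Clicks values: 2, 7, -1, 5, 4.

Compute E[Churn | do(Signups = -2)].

-12.2

do(Signups=-2) breaks Signups's dependence on Clicks. With Signups=-2 fixed, Churn across the units is -8, -23, 1, -17, -14, mean -12.2.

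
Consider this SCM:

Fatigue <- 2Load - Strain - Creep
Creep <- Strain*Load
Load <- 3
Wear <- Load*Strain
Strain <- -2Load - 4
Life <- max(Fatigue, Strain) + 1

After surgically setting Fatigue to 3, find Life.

4

The intervention breaks the incoming arrows to Fatigue: Fatigue <- 2Load - Strain - Creep no longer applies, and Fatigue = 3.
Strain = -2Load - 4  [with Load=3]  = -10
Life = max(Fatigue, Strain) + 1  [with Fatigue=3, Strain=-10]  = 4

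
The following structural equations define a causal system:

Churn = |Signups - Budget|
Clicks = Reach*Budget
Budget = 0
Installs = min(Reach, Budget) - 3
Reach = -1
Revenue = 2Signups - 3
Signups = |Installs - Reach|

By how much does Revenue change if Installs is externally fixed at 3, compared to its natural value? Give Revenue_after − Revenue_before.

The intervention breaks the incoming arrows to Installs: Installs = min(Reach, Budget) - 3 no longer applies, and Installs = 3.
Signups = |Installs - Reach|  [with Installs=3, Reach=-1]  = 4
Revenue = 2Signups - 3  [with Signups=4]  = 5
Without intervention: Installs = min(Reach, Budget) - 3  [with Reach=-1, Budget=0]  = -4; Signups = |Installs - Reach|  [with Installs=-4, Reach=-1]  = 3; Revenue = 2Signups - 3  [with Signups=3]  = 3.
Change = 5 − 3 = 2.

2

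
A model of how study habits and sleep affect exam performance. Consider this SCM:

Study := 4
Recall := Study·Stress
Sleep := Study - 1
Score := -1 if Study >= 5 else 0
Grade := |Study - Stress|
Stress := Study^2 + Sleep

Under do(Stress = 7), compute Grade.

The intervention breaks the incoming arrows to Stress: Stress := Study^2 + Sleep no longer applies, and Stress = 7.
Grade = |Study - Stress|  [with Study=4, Stress=7]  = 3

3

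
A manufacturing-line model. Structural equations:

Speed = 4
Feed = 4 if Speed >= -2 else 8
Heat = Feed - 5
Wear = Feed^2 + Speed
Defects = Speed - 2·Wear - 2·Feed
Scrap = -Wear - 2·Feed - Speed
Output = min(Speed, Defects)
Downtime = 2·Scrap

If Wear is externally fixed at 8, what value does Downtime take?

-40

do(Wear=8) replaces the equation Wear = Feed^2 + Speed with the constant Wear = 8.
Feed = 4 if Speed >= -2 else 8  [with Speed=4]  = 4
Scrap = -Wear - 2·Feed - Speed  [with Wear=8, Feed=4, Speed=4]  = -20
Downtime = 2·Scrap  [with Scrap=-20]  = -40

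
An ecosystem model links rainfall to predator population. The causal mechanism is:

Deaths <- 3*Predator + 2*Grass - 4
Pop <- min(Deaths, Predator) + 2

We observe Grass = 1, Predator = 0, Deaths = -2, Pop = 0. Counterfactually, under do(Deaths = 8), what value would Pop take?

The intervention breaks the incoming arrows to Deaths: Deaths <- 3*Predator + 2*Grass - 4 no longer applies, and Deaths = 8.
Pop = min(Deaths, Predator) + 2  [with Deaths=8, Predator=0]  = 2

2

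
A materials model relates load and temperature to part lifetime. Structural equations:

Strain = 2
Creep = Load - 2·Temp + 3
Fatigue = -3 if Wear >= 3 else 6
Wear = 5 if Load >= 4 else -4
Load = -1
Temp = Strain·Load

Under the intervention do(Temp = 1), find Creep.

0

The intervention breaks the incoming arrows to Temp: Temp = Strain·Load no longer applies, and Temp = 1.
Creep = Load - 2·Temp + 3  [with Load=-1, Temp=1]  = 0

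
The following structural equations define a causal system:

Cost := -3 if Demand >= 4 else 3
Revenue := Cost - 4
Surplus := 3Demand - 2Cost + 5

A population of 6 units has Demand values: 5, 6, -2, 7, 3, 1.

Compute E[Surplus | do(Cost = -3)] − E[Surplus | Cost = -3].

-8

Under do(Cost=-3), Cost's equation is replaced by Cost=-3 for every unit. Per-unit Surplus: 26, 29, 5, 32, 20, 14. Mean = 21.
Conditioning on Cost=-3 selects the 3 unit(s) with Demand ∈ {5, 6, 7}. Their Surplus values: 26, 29, 32. Mean = 29.
Difference = 21 − 29 = -8.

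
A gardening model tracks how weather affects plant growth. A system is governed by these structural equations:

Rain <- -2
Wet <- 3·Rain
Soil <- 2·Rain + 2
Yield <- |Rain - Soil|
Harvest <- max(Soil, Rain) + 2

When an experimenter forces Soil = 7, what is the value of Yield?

Under do(Soil=7), the mechanism Soil <- 2·Rain + 2 is discarded; Soil is fixed at 7.
Yield = |Rain - Soil|  [with Rain=-2, Soil=7]  = 9

9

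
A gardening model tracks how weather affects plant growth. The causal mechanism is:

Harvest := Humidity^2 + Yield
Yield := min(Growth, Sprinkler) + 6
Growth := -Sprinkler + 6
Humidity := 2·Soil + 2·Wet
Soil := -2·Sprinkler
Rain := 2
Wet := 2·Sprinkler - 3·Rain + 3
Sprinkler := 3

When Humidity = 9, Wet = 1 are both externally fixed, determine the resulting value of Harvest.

Under do(Humidity = 9, Wet = 1), each intervened variable's structural equation is replaced by its fixed value.
Growth = -Sprinkler + 6  [with Sprinkler=3]  = 3
Yield = min(Growth, Sprinkler) + 6  [with Growth=3, Sprinkler=3]  = 9
Harvest = Humidity^2 + Yield  [with Humidity=9, Yield=9]  = 90

90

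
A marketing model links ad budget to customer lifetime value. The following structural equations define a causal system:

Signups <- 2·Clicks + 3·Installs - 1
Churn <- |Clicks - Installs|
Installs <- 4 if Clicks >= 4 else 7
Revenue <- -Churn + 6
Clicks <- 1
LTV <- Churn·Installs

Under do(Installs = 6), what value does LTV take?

30

Under do(Installs=6), the mechanism Installs <- 4 if Clicks >= 4 else 7 is discarded; Installs is fixed at 6.
Churn = |Clicks - Installs|  [with Clicks=1, Installs=6]  = 5
LTV = Churn·Installs  [with Churn=5, Installs=6]  = 30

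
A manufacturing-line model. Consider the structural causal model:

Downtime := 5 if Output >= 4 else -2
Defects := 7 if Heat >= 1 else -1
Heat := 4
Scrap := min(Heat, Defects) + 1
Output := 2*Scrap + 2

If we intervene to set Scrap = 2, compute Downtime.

do(Scrap=2) replaces the equation Scrap := min(Heat, Defects) + 1 with the constant Scrap = 2.
Output = 2*Scrap + 2  [with Scrap=2]  = 6
Downtime = 5 if Output >= 4 else -2  [with Output=6]  = 5

5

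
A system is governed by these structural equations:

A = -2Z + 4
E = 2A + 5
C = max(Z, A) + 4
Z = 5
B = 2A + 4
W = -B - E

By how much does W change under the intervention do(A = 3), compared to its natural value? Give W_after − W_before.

-36

Under do(A=3), the mechanism A = -2Z + 4 is discarded; A is fixed at 3.
B = 2A + 4  [with A=3]  = 10
E = 2A + 5  [with A=3]  = 11
W = -B - E  [with B=10, E=11]  = -21
Without intervention: A = -2Z + 4  [with Z=5]  = -6; B = 2A + 4  [with A=-6]  = -8; E = 2A + 5  [with A=-6]  = -7; W = -B - E  [with B=-8, E=-7]  = 15.
Change = -21 − 15 = -36.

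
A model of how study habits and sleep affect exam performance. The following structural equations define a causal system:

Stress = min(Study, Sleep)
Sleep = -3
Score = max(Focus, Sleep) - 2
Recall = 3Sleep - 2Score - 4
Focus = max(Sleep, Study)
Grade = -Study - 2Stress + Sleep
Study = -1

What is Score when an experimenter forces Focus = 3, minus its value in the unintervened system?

Intervening sets Focus = 3 and removes its equation (Focus = max(Sleep, Study)).
Score = max(Focus, Sleep) - 2  [with Focus=3, Sleep=-3]  = 1
Without intervention: Focus = max(Sleep, Study)  [with Sleep=-3, Study=-1]  = -1; Score = max(Focus, Sleep) - 2  [with Focus=-1, Sleep=-3]  = -3.
Change = 1 − (-3) = 4.

4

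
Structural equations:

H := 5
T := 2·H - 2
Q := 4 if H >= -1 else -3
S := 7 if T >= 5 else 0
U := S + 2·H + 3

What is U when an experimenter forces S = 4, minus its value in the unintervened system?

-3

Intervening sets S = 4 and removes its equation (S := 7 if T >= 5 else 0).
U = S + 2·H + 3  [with S=4, H=5]  = 17
Without intervention: T = 2·H - 2  [with H=5]  = 8; S = 7 if T >= 5 else 0  [with T=8]  = 7; U = S + 2·H + 3  [with S=7, H=5]  = 20.
Change = 17 − 20 = -3.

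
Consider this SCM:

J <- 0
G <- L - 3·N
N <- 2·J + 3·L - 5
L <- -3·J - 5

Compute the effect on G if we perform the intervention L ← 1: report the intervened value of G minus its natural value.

Under do(L=1), the mechanism L <- -3·J - 5 is discarded; L is fixed at 1.
N = 2·J + 3·L - 5  [with J=0, L=1]  = -2
G = L - 3·N  [with L=1, N=-2]  = 7
Without intervention: L = -3·J - 5  [with J=0]  = -5; N = 2·J + 3·L - 5  [with J=0, L=-5]  = -20; G = L - 3·N  [with L=-5, N=-20]  = 55.
Change = 7 − 55 = -48.

-48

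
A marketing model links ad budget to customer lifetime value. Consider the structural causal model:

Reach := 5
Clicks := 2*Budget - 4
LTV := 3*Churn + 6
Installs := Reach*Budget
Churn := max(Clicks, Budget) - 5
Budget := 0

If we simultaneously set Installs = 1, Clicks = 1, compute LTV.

The joint intervention fixes Installs = 1, Clicks = 1, removing each variable's own equation.
Churn = max(Clicks, Budget) - 5  [with Clicks=1, Budget=0]  = -4
LTV = 3*Churn + 6  [with Churn=-4]  = -6

-6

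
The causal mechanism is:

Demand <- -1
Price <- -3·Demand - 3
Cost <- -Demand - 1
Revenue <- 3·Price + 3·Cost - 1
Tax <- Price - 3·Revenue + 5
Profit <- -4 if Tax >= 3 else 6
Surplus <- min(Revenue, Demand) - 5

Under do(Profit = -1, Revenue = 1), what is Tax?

2

Setting Profit = -1, Revenue = 1 by intervention discards those variables' equations.
Price = -3·Demand - 3  [with Demand=-1]  = 0
Tax = Price - 3·Revenue + 5  [with Price=0, Revenue=1]  = 2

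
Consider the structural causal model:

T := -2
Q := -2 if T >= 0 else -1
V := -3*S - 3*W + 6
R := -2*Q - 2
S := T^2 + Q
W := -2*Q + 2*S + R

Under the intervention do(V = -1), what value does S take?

3

do(V=-1) replaces the equation V := -3*S - 3*W + 6 with the constant V = -1.
S is not downstream of the intervention, so its value is determined by the original equations.
Q = -2 if T >= 0 else -1  [with T=-2]  = -1
S = T^2 + Q  [with T=-2, Q=-1]  = 3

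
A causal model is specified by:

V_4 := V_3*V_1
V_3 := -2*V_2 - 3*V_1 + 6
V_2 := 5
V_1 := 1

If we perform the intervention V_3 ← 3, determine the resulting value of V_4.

3

The intervention breaks the incoming arrows to V_3: V_3 := -2*V_2 - 3*V_1 + 6 no longer applies, and V_3 = 3.
V_4 = V_3*V_1  [with V_3=3, V_1=1]  = 3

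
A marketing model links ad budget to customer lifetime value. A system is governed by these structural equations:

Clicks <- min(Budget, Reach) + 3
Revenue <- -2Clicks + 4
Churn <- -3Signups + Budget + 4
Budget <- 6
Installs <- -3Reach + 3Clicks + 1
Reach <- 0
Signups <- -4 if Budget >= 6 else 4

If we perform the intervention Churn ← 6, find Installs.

do(Churn=6) replaces the equation Churn <- -3Signups + Budget + 4 with the constant Churn = 6.
No directed path runs from Churn to Installs, so Installs keeps its natural value.
Clicks = min(Budget, Reach) + 3  [with Budget=6, Reach=0]  = 3
Installs = -3Reach + 3Clicks + 1  [with Reach=0, Clicks=3]  = 10

10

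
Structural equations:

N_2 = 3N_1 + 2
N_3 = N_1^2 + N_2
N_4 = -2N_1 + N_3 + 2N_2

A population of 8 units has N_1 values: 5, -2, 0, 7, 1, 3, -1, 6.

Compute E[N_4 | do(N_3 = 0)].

Every unit gets N_3=0 under the intervention. N_4 values become 24, -4, 4, 32, 8, 16, 0, 28; E[N_4|do(N_3=0)] = 13.5.

13.5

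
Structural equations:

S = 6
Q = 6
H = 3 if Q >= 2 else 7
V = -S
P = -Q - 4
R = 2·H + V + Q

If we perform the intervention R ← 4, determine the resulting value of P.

do(R=4) replaces the equation R = 2·H + V + Q with the constant R = 4.
Since P is not a descendant of the intervened variable, it is unaffected.
P = -Q - 4  [with Q=6]  = -10

-10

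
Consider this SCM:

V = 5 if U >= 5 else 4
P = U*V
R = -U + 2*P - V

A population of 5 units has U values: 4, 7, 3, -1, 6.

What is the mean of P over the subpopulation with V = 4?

8

Conditioning on V=4 selects the 3 unit(s) with U ∈ {4, 3, -1}. Their P values: 16, 12, -4. Mean = 8.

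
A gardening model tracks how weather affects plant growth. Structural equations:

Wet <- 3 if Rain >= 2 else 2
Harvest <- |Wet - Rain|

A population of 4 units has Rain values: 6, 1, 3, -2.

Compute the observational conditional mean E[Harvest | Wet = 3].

1.5

Conditioning on Wet=3 selects the 2 unit(s) with Rain ∈ {6, 3}. Their Harvest values: 3, 0. Mean = 1.5.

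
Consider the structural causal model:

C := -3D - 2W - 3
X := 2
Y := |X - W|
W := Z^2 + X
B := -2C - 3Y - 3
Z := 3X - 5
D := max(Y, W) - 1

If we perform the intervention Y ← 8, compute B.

33

The intervention breaks the incoming arrows to Y: Y := |X - W| no longer applies, and Y = 8.
Z = 3X - 5  [with X=2]  = 1
W = Z^2 + X  [with Z=1, X=2]  = 3
D = max(Y, W) - 1  [with Y=8, W=3]  = 7
C = -3D - 2W - 3  [with D=7, W=3]  = -30
B = -2C - 3Y - 3  [with C=-30, Y=8]  = 33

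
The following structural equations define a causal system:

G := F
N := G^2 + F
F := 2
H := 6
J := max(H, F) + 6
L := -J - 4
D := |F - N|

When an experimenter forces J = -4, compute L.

0

The intervention breaks the incoming arrows to J: J := max(H, F) + 6 no longer applies, and J = -4.
L = -J - 4  [with J=-4]  = 0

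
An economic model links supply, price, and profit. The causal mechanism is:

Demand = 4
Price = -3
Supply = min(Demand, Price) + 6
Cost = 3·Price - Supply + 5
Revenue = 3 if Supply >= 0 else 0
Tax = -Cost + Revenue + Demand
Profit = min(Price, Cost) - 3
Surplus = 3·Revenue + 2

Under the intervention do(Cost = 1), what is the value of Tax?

6

Under do(Cost=1), the mechanism Cost = 3·Price - Supply + 5 is discarded; Cost is fixed at 1.
Supply = min(Demand, Price) + 6  [with Demand=4, Price=-3]  = 3
Revenue = 3 if Supply >= 0 else 0  [with Supply=3]  = 3
Tax = -Cost + Revenue + Demand  [with Cost=1, Revenue=3, Demand=4]  = 6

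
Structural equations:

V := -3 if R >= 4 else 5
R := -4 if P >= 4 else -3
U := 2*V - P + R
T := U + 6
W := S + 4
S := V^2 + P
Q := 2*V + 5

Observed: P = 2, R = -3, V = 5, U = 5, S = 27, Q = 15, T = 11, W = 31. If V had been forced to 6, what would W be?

42

The intervention breaks the incoming arrows to V: V := -3 if R >= 4 else 5 no longer applies, and V = 6.
S = V^2 + P  [with V=6, P=2]  = 38
W = S + 4  [with S=38]  = 42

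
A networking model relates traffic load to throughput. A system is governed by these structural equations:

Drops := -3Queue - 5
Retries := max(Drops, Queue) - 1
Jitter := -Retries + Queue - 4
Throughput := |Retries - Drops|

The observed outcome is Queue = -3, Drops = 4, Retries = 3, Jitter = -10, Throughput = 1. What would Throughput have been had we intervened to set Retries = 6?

do(Retries=6) replaces the equation Retries := max(Drops, Queue) - 1 with the constant Retries = 6.
Drops = -3Queue - 5  [with Queue=-3]  = 4
Throughput = |Retries - Drops|  [with Retries=6, Drops=4]  = 2

2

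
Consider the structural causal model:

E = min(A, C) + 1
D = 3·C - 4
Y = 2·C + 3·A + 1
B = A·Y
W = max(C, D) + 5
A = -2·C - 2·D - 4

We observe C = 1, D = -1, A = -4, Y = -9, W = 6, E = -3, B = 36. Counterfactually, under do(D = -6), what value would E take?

2

Under do(D=-6), the mechanism D = 3·C - 4 is discarded; D is fixed at -6.
A = -2·C - 2·D - 4  [with C=1, D=-6]  = 6
E = min(A, C) + 1  [with A=6, C=1]  = 2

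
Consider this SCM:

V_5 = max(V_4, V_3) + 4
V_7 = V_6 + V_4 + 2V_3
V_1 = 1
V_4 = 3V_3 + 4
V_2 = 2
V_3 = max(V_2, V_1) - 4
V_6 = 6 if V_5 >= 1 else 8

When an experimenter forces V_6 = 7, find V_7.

1

Intervening sets V_6 = 7 and removes its equation (V_6 = 6 if V_5 >= 1 else 8).
V_3 = max(V_2, V_1) - 4  [with V_2=2, V_1=1]  = -2
V_4 = 3V_3 + 4  [with V_3=-2]  = -2
V_7 = V_6 + V_4 + 2V_3  [with V_6=7, V_4=-2, V_3=-2]  = 1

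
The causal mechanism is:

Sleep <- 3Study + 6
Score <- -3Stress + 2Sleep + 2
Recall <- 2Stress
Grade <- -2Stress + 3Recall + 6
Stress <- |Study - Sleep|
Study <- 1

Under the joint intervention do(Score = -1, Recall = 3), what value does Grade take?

The joint intervention fixes Score = -1, Recall = 3, removing each variable's own equation.
Sleep = 3Study + 6  [with Study=1]  = 9
Stress = |Study - Sleep|  [with Study=1, Sleep=9]  = 8
Grade = -2Stress + 3Recall + 6  [with Stress=8, Recall=3]  = -1

-1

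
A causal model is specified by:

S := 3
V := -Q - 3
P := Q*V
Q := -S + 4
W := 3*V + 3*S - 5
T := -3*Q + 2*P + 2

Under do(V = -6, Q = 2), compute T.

-28

Setting V = -6, Q = 2 by intervention discards those variables' equations.
P = Q*V  [with Q=2, V=-6]  = -12
T = -3*Q + 2*P + 2  [with Q=2, P=-12]  = -28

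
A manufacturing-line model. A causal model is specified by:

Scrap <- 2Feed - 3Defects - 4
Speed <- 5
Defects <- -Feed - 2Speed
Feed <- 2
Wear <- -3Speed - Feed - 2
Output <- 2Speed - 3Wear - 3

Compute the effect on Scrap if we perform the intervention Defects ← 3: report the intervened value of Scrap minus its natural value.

Intervening sets Defects = 3 and removes its equation (Defects <- -Feed - 2Speed).
Scrap = 2Feed - 3Defects - 4  [with Feed=2, Defects=3]  = -9
Without intervention: Defects = -Feed - 2Speed  [with Feed=2, Speed=5]  = -12; Scrap = 2Feed - 3Defects - 4  [with Feed=2, Defects=-12]  = 36.
Change = -9 − 36 = -45.

-45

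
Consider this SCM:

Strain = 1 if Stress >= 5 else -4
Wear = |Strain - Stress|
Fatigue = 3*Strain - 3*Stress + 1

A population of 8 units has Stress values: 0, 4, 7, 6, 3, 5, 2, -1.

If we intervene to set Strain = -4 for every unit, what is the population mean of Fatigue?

do(Strain=-4) breaks Strain's dependence on Stress. With Strain=-4 fixed, Fatigue across the units is -11, -23, -32, -29, -20, -26, -17, -8, mean -20.75.

-20.75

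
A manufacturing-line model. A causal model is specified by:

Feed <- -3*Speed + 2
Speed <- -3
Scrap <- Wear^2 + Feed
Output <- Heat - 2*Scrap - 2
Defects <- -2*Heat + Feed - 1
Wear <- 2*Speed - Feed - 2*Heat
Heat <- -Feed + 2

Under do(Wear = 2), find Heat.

Under do(Wear=2), the mechanism Wear <- 2*Speed - Feed - 2*Heat is discarded; Wear is fixed at 2.
Since Heat is not a descendant of the intervened variable, it is unaffected.
Feed = -3*Speed + 2  [with Speed=-3]  = 11
Heat = -Feed + 2  [with Feed=11]  = -9

-9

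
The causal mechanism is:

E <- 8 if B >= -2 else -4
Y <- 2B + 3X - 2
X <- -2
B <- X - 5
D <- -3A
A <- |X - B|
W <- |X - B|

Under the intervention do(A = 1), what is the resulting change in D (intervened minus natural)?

12

The intervention breaks the incoming arrows to A: A <- |X - B| no longer applies, and A = 1.
D = -3A  [with A=1]  = -3
Without intervention: B = X - 5  [with X=-2]  = -7; A = |X - B|  [with X=-2, B=-7]  = 5; D = -3A  [with A=5]  = -15.
Change = -3 − (-15) = 12.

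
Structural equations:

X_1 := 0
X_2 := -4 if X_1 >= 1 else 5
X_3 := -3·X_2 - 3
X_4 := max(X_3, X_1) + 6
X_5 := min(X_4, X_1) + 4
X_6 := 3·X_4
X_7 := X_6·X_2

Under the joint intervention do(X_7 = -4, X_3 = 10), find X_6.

Setting X_7 = -4, X_3 = 10 by intervention discards those variables' equations.
X_4 = max(X_3, X_1) + 6  [with X_3=10, X_1=0]  = 16
X_6 = 3·X_4  [with X_4=16]  = 48

48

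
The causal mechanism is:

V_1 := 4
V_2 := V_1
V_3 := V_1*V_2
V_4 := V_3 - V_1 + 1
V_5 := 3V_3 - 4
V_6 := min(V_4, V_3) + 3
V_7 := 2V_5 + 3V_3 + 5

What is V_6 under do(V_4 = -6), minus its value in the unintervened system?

-19

Under do(V_4=-6), the mechanism V_4 := V_3 - V_1 + 1 is discarded; V_4 is fixed at -6.
V_2 = V_1  [with V_1=4]  = 4
V_3 = V_1*V_2  [with V_1=4, V_2=4]  = 16
V_6 = min(V_4, V_3) + 3  [with V_4=-6, V_3=16]  = -3
Without intervention: V_2 = V_1  [with V_1=4]  = 4; V_3 = V_1*V_2  [with V_1=4, V_2=4]  = 16; V_4 = V_3 - V_1 + 1  [with V_3=16, V_1=4]  = 13; V_6 = min(V_4, V_3) + 3  [with V_4=13, V_3=16]  = 16.
Change = -3 − 16 = -19.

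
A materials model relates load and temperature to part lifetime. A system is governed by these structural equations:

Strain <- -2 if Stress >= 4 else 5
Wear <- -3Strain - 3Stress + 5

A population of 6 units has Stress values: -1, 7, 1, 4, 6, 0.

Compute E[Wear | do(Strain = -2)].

2.5

The intervention sets Strain=-2 in all 6 units regardless of Stress. Recomputing Wear per unit gives 14, -10, 8, -1, -7, 11; average 2.5.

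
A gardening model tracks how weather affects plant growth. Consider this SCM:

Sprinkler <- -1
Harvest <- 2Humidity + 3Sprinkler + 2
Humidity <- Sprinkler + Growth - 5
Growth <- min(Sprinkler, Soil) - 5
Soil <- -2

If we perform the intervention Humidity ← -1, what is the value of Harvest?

Intervening sets Humidity = -1 and removes its equation (Humidity <- Sprinkler + Growth - 5).
Harvest = 2Humidity + 3Sprinkler + 2  [with Humidity=-1, Sprinkler=-1]  = -3

-3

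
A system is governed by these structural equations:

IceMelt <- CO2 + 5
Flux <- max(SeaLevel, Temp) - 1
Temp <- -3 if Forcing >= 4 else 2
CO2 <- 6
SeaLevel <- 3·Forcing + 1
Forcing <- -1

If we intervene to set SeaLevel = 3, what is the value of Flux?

2

The intervention breaks the incoming arrows to SeaLevel: SeaLevel <- 3·Forcing + 1 no longer applies, and SeaLevel = 3.
Temp = -3 if Forcing >= 4 else 2  [with Forcing=-1]  = 2
Flux = max(SeaLevel, Temp) - 1  [with SeaLevel=3, Temp=2]  = 2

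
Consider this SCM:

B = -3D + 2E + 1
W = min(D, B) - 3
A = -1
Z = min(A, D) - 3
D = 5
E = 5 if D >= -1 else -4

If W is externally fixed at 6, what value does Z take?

do(W=6) replaces the equation W = min(D, B) - 3 with the constant W = 6.
Z is not downstream of the intervention, so its value is determined by the original equations.
Z = min(A, D) - 3  [with A=-1, D=5]  = -4

-4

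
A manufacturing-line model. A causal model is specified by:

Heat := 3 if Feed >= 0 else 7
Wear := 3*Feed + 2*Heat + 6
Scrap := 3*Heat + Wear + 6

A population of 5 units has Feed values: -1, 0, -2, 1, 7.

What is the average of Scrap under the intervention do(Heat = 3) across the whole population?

30

do(Heat=3) breaks Heat's dependence on Feed. With Heat=3 fixed, Scrap across the units is 24, 27, 21, 30, 48, mean 30.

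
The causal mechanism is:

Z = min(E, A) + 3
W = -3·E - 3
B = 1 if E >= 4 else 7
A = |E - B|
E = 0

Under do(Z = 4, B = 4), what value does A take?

4

Setting Z = 4, B = 4 by intervention discards those variables' equations.
A = |E - B|  [with E=0, B=4]  = 4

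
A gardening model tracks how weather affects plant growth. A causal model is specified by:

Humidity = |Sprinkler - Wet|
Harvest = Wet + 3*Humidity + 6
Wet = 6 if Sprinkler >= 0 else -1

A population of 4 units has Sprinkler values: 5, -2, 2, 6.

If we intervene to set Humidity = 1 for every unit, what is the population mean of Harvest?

13.25

do(Humidity=1) breaks Humidity's dependence on Sprinkler. With Humidity=1 fixed, Harvest across the units is 15, 8, 15, 15, mean 13.25.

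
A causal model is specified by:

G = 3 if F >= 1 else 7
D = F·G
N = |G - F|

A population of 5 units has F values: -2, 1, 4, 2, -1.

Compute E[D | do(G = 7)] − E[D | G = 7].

Under do(G=7), G's equation is replaced by G=7 for every unit. Per-unit D: -14, 7, 28, 14, -7. Mean = 5.6.
Observing G=7 restricts to units where G's equation naturally yields 7: F ∈ {-2, -1}. In that subpopulation D = -14, -7, mean -10.5.
Difference = 5.6 − (-10.5) = 16.1.

16.1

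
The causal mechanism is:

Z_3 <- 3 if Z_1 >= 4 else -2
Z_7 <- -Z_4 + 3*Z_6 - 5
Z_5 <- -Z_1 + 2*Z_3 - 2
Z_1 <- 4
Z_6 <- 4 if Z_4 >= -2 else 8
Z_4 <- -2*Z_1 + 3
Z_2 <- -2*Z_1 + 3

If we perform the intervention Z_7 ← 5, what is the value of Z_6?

8

Intervening sets Z_7 = 5 and removes its equation (Z_7 <- -Z_4 + 3*Z_6 - 5).
Since Z_6 is not a descendant of the intervened variable, it is unaffected.
Z_4 = -2*Z_1 + 3  [with Z_1=4]  = -5
Z_6 = 4 if Z_4 >= -2 else 8  [with Z_4=-5]  = 8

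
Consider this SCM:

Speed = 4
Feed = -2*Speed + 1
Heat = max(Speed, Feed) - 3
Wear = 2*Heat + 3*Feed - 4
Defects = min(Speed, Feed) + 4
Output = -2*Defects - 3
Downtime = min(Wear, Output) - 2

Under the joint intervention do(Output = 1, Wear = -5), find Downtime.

-7

Under do(Output = 1, Wear = -5), each intervened variable's structural equation is replaced by its fixed value.
Downtime = min(Wear, Output) - 2  [with Wear=-5, Output=1]  = -7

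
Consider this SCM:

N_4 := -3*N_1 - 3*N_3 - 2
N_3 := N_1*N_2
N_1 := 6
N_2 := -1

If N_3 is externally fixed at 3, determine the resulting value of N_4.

The intervention breaks the incoming arrows to N_3: N_3 := N_1*N_2 no longer applies, and N_3 = 3.
N_4 = -3*N_1 - 3*N_3 - 2  [with N_1=6, N_3=3]  = -29

-29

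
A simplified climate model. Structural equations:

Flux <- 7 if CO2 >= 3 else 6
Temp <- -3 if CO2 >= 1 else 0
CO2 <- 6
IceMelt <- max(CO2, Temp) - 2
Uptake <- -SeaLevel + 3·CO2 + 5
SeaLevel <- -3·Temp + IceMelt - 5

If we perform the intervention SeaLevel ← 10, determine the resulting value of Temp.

The intervention breaks the incoming arrows to SeaLevel: SeaLevel <- -3·Temp + IceMelt - 5 no longer applies, and SeaLevel = 10.
Since Temp is not a descendant of the intervened variable, it is unaffected.
Temp = -3 if CO2 >= 1 else 0  [with CO2=6]  = -3

-3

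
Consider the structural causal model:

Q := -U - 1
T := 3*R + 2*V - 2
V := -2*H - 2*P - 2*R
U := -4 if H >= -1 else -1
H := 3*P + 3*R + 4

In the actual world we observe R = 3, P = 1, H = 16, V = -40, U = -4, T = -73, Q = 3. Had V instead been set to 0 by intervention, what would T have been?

7

Under do(V=0), the mechanism V := -2*H - 2*P - 2*R is discarded; V is fixed at 0.
T = 3*R + 2*V - 2  [with R=3, V=0]  = 7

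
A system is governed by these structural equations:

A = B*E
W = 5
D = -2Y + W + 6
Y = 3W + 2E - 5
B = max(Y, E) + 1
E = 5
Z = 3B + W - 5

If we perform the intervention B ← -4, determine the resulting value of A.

-20

Intervening sets B = -4 and removes its equation (B = max(Y, E) + 1).
A = B*E  [with B=-4, E=5]  = -20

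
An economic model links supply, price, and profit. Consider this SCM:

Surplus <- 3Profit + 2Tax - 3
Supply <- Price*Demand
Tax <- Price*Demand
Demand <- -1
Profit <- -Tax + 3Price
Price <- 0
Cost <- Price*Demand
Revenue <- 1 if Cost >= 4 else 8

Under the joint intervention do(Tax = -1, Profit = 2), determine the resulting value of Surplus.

The joint intervention fixes Tax = -1, Profit = 2, removing each variable's own equation.
Surplus = 3Profit + 2Tax - 3  [with Profit=2, Tax=-1]  = 1

1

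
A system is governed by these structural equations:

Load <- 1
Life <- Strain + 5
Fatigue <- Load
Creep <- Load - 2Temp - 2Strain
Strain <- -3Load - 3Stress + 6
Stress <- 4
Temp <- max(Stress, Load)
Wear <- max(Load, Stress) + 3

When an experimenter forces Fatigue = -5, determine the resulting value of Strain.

Intervening sets Fatigue = -5 and removes its equation (Fatigue <- Load).
Strain is not downstream of the intervention, so its value is determined by the original equations.
Strain = -3Load - 3Stress + 6  [with Load=1, Stress=4]  = -9

-9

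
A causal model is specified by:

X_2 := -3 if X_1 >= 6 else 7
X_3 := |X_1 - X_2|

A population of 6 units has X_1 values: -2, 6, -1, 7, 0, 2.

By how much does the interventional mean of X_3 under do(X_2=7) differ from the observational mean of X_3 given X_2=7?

-2.25

The intervention sets X_2=7 in all 6 units regardless of X_1. Recomputing X_3 per unit gives 9, 1, 8, 0, 7, 5; average 5.
E[X_3|X_2=7] averages over only the 4 units with X_2=7 (X_1 = -2, -1, 0, 2): X_3 = 9, 8, 7, 5, mean 7.25.
Difference = 5 − 7.25 = -2.25.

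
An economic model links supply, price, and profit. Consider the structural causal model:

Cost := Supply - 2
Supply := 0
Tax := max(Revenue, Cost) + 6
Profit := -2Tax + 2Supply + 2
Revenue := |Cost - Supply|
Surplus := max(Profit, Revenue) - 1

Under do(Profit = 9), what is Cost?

-2

Under do(Profit=9), the mechanism Profit := -2Tax + 2Supply + 2 is discarded; Profit is fixed at 9.
No directed path runs from Profit to Cost, so Cost keeps its natural value.
Cost = Supply - 2  [with Supply=0]  = -2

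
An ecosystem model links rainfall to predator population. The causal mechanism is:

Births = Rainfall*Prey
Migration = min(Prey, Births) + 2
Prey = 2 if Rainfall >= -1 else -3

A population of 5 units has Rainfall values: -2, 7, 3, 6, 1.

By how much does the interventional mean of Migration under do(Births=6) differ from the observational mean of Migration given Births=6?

do(Births=6) breaks Births's dependence on Rainfall. With Births=6 fixed, Migration across the units is -1, 4, 4, 4, 4, mean 3.
Observing Births=6 restricts to units where Births's equation naturally yields 6: Rainfall ∈ {-2, 3}. In that subpopulation Migration = -1, 4, mean 1.5.
Difference = 3 − 1.5 = 1.5.

1.5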